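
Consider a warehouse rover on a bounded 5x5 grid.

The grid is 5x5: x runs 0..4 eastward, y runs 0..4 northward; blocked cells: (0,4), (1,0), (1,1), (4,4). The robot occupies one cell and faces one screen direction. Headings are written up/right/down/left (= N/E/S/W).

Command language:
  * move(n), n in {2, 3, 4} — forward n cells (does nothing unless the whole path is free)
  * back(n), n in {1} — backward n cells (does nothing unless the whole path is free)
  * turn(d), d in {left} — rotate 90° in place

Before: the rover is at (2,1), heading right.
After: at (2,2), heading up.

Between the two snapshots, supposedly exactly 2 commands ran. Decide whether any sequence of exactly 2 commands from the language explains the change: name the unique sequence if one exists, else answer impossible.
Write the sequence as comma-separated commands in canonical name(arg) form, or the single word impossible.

impossible

all 25 sequences checked — none match.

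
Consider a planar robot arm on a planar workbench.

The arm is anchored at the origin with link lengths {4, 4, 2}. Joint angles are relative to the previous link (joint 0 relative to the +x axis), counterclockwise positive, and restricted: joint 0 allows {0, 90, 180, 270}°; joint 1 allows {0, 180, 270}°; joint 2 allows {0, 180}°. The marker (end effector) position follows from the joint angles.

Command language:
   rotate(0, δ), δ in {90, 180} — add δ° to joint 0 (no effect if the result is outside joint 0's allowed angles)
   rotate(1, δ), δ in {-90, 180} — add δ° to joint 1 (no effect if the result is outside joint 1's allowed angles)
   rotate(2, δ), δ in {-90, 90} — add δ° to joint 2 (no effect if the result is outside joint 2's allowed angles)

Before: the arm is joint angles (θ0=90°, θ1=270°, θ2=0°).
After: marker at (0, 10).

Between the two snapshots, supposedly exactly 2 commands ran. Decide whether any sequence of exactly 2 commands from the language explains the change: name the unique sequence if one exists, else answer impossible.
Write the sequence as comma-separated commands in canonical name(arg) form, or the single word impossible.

rotate(1, -90), rotate(1, 180)

key: running rotate(1, 180) before rotate(1, -90) would end elsewhere — order is forced
start: joint angles (θ0=90°, θ1=270°, θ2=0°)
step 1 (rotate(1, -90)): joint angles (θ0=90°, θ1=180°, θ2=0°)
step 2 (rotate(1, 180)): joint angles (θ0=90°, θ1=0°, θ2=0°)
no other 2-command option fits: unique.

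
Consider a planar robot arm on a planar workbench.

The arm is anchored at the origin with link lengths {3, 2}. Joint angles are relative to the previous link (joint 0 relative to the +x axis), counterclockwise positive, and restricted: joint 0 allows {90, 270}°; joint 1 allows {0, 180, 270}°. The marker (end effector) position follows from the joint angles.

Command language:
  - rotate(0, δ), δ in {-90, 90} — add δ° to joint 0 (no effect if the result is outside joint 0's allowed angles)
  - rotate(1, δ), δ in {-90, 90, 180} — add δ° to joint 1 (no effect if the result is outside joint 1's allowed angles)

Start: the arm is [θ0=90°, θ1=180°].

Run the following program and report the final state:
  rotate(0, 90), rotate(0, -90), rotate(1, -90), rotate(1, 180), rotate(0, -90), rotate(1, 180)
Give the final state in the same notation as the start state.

begin: [θ0=90°, θ1=180°]
step 1 (rotate(0, 90)): [θ0=90°, θ1=180°]
step 2 (rotate(0, -90)): [θ0=90°, θ1=180°]
step 3 (rotate(1, -90)): [θ0=90°, θ1=180°]
step 4 (rotate(1, 180)): [θ0=90°, θ1=0°]
step 5 (rotate(0, -90)): [θ0=90°, θ1=0°]
step 6 (rotate(1, 180)): [θ0=90°, θ1=180°]

[θ0=90°, θ1=180°]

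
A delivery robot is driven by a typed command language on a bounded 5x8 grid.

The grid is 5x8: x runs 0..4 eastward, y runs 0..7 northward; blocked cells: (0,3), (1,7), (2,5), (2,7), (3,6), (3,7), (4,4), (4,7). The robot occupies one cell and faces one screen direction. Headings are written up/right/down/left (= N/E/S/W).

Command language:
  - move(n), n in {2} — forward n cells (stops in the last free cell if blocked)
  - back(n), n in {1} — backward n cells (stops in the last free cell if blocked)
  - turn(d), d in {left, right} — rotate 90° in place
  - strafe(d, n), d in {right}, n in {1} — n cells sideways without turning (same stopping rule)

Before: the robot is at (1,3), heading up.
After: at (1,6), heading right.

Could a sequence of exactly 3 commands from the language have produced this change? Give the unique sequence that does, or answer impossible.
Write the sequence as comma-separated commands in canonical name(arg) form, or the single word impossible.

move(2), move(2), turn(right)

key: the second move(2) is stopped early by the blocked cell at (1,7)
begin: at (1,3), heading up
1. move(2) → at (1,5), heading up
2. move(2) → at (1,6), heading up
3. turn(right) → at (1,6), heading right
no other 3-command option fits: unique.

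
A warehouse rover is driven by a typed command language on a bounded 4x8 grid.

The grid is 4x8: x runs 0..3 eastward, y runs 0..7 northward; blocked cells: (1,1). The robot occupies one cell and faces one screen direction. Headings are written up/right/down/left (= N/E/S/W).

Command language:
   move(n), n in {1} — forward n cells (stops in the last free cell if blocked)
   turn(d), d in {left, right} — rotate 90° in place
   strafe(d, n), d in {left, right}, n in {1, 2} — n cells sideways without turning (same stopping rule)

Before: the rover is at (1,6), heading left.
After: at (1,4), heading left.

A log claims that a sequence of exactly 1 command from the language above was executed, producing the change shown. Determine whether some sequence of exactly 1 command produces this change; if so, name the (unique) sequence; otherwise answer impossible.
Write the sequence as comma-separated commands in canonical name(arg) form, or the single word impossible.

strafe(left, 2)

key: heading stays W — the single command does not turn
begin: at (1,6), heading left
step 1 (strafe(left, 2)): at (1,4), heading left
no other 1-command option fits: unique.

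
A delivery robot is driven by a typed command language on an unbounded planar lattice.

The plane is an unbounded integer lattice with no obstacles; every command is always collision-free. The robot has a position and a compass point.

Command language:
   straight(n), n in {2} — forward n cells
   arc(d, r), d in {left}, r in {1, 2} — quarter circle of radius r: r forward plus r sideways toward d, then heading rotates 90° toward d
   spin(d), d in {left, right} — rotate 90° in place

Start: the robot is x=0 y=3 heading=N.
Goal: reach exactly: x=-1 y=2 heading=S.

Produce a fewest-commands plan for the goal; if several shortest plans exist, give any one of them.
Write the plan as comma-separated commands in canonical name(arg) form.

spin(left), arc(left, 1)

from: x=0 y=3 heading=N
step 1 (spin(left)): x=0 y=3 heading=W
step 2 (arc(left, 1)): x=-1 y=2 heading=S
shorter routes all fall short; 2 is best.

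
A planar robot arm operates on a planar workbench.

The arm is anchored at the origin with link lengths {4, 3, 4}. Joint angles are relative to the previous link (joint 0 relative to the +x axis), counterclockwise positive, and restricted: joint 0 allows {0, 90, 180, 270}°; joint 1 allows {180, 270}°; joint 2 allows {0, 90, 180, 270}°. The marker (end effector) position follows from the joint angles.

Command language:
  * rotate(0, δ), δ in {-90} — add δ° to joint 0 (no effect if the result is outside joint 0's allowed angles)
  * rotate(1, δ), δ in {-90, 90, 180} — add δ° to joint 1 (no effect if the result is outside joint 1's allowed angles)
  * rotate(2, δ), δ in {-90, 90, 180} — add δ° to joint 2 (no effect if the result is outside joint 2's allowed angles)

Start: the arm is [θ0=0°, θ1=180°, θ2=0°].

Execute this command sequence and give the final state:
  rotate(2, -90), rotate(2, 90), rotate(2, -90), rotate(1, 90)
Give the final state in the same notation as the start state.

[θ0=0°, θ1=270°, θ2=270°]

begin: [θ0=0°, θ1=180°, θ2=0°]
t=1 rotate(2, -90) ⇒ [θ0=0°, θ1=180°, θ2=270°]
t=2 rotate(2, 90) ⇒ [θ0=0°, θ1=180°, θ2=0°]
t=3 rotate(2, -90) ⇒ [θ0=0°, θ1=180°, θ2=270°]
t=4 rotate(1, 90) ⇒ [θ0=0°, θ1=270°, θ2=270°]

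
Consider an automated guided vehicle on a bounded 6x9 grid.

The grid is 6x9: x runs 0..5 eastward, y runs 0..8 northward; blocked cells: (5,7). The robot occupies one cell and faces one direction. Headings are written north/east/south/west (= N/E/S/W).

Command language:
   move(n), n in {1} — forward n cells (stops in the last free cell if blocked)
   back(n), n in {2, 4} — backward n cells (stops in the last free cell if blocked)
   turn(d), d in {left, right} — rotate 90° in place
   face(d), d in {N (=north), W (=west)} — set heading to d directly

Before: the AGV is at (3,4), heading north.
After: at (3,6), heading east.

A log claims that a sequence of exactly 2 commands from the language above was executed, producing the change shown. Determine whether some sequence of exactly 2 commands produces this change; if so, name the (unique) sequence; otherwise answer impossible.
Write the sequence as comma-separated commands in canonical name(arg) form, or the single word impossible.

impossible

every 2-command combo misses the target.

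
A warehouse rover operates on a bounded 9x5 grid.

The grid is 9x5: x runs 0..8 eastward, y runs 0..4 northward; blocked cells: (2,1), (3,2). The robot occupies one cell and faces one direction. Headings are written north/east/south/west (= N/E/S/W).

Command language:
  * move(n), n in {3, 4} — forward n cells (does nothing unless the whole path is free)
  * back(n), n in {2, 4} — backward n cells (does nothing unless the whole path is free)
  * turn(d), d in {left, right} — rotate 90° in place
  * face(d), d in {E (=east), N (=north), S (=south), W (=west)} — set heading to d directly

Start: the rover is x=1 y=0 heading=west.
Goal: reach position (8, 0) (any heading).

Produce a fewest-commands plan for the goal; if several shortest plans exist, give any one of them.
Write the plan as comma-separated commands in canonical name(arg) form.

face(E), move(3), move(4)

start: x=1 y=0 heading=west
step 1 (face(E)): x=1 y=0 heading=east
step 2 (move(3)): x=4 y=0 heading=east
step 3 (move(4)): x=8 y=0 heading=east
no 2-step plan works, so 3 is optimal.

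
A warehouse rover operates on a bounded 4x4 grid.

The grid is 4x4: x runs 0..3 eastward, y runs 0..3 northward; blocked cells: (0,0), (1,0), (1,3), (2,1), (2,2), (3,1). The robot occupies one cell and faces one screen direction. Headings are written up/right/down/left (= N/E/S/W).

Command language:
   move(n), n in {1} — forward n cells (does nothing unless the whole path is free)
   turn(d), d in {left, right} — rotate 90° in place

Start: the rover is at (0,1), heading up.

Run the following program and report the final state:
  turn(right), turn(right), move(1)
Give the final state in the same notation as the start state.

from: at (0,1), heading up
t=1 turn(right) ⇒ at (0,1), heading right
t=2 turn(right) ⇒ at (0,1), heading down
t=3 move(1) ⇒ at (0,1), heading down

at (0,1), heading down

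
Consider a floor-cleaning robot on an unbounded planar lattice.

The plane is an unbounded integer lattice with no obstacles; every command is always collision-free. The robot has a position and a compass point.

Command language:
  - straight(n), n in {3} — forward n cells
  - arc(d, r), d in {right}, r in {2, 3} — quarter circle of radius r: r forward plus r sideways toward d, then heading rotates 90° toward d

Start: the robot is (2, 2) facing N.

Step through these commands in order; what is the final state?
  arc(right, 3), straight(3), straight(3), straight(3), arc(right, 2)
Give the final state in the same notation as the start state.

initial: (2, 2) facing N
1. arc(right, 3) → (5, 5) facing E
2. straight(3) → (8, 5) facing E
3. straight(3) → (11, 5) facing E
4. straight(3) → (14, 5) facing E
5. arc(right, 2) → (16, 3) facing S

(16, 3) facing S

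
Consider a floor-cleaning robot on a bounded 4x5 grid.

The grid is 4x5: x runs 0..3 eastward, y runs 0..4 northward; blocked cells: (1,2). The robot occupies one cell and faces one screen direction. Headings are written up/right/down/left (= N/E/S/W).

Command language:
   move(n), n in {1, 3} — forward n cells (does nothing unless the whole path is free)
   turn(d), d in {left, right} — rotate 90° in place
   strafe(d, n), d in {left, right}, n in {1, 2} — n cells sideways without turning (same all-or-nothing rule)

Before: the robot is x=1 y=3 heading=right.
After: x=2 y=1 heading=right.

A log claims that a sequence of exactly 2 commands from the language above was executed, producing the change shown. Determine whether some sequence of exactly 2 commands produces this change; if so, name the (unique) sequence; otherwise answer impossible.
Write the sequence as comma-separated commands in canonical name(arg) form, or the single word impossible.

move(1), strafe(right, 2)

key: still facing E at the end — nothing in the sequence rotates
t0: x=1 y=3 heading=right
t=1 move(1) ⇒ x=2 y=3 heading=right
t=2 strafe(right, 2) ⇒ x=2 y=1 heading=right
no rival 2-sequence matches.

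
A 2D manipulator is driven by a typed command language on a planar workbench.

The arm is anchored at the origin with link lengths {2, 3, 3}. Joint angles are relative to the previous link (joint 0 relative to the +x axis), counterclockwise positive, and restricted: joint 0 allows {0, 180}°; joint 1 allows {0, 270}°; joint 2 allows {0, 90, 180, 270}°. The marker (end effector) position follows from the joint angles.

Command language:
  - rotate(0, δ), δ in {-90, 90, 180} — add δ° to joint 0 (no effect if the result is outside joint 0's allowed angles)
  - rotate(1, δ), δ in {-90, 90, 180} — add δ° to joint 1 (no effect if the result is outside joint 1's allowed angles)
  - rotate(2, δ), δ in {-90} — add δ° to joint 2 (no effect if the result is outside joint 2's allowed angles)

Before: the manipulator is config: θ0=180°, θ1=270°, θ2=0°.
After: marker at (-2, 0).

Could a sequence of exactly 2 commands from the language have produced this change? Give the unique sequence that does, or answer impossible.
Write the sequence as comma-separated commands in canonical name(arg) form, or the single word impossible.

t0: config: θ0=180°, θ1=270°, θ2=0°
step 1 (rotate(2, -90)): config: θ0=180°, θ1=270°, θ2=270°
step 2 (rotate(2, -90)): config: θ0=180°, θ1=270°, θ2=180°
no rival 2-sequence matches.

rotate(2, -90), rotate(2, -90)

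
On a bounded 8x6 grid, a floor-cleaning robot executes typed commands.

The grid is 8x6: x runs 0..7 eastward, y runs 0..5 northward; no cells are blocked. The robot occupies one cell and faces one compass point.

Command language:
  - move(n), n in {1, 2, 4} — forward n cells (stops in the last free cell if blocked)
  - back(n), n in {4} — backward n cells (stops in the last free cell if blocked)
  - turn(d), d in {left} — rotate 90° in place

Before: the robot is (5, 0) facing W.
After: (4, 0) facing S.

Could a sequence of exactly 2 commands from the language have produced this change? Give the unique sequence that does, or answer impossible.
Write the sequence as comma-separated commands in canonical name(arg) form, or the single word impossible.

key: cell and facing (now S) both changed — the 2 commands mix motion and turning
from: (5, 0) facing W
t=1 move(1) ⇒ (4, 0) facing W
t=2 turn(left) ⇒ (4, 0) facing S
uniquely the one of 25 2-step routes that fits.

move(1), turn(left)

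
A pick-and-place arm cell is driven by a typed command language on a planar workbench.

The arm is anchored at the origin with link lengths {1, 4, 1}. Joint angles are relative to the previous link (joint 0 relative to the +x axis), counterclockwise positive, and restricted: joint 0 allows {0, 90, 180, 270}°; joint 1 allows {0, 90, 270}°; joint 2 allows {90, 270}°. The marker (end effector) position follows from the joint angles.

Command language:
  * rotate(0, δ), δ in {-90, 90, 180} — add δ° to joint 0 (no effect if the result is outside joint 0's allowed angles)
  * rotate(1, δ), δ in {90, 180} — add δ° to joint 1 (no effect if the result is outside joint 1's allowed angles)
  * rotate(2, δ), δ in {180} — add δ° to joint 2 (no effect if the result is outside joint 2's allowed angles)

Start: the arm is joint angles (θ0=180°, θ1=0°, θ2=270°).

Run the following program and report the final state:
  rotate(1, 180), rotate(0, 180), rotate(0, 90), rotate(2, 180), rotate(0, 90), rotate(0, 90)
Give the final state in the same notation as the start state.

joint angles (θ0=270°, θ1=0°, θ2=90°)

from: joint angles (θ0=180°, θ1=0°, θ2=270°)
step 1 (rotate(1, 180)): joint angles (θ0=180°, θ1=0°, θ2=270°)
step 2 (rotate(0, 180)): joint angles (θ0=0°, θ1=0°, θ2=270°)
step 3 (rotate(0, 90)): joint angles (θ0=90°, θ1=0°, θ2=270°)
step 4 (rotate(2, 180)): joint angles (θ0=90°, θ1=0°, θ2=90°)
step 5 (rotate(0, 90)): joint angles (θ0=180°, θ1=0°, θ2=90°)
step 6 (rotate(0, 90)): joint angles (θ0=270°, θ1=0°, θ2=90°)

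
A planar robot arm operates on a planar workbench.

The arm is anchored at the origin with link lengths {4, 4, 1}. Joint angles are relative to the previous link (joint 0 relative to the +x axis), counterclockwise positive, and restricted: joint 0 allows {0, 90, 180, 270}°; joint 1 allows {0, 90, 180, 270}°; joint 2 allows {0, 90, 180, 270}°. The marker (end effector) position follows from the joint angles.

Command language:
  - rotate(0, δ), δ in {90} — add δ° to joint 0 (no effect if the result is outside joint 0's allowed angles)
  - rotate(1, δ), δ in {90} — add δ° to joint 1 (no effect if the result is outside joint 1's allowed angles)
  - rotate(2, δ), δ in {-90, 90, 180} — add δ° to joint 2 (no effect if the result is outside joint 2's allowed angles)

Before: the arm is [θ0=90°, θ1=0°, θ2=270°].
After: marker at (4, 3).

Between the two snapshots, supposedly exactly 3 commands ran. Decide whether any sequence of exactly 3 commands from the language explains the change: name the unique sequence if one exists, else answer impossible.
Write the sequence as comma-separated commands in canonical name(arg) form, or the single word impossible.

rotate(1, 90), rotate(1, 90), rotate(1, 90)

t0: [θ0=90°, θ1=0°, θ2=270°]
step 1 (rotate(1, 90)): [θ0=90°, θ1=90°, θ2=270°]
step 2 (rotate(1, 90)): [θ0=90°, θ1=180°, θ2=270°]
step 3 (rotate(1, 90)): [θ0=90°, θ1=270°, θ2=270°]
uniquely the one of 125 3-step routes that fits.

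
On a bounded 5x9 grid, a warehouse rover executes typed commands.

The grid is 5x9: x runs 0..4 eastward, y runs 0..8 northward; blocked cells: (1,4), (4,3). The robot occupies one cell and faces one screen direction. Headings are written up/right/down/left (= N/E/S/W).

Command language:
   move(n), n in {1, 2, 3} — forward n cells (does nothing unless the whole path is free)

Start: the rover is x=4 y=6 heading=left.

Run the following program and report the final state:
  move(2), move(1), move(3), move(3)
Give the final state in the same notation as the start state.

x=1 y=6 heading=left

from: x=4 y=6 heading=left
[1] after move(2): x=2 y=6 heading=left
[2] after move(1): x=1 y=6 heading=left
[3] after move(3): x=1 y=6 heading=left
[4] after move(3): x=1 y=6 heading=left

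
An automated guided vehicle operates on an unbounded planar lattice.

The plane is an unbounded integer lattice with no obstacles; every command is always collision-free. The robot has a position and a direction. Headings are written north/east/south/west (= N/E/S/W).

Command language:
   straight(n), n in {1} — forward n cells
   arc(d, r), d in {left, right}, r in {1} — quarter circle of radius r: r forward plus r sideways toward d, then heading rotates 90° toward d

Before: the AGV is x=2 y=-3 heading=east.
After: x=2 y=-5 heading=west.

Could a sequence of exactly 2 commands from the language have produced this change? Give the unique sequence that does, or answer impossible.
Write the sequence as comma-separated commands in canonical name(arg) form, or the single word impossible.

key: position moved to (2,-5) AND the heading swung to W — translation plus rotation needed
initial: x=2 y=-3 heading=east
step 1 (arc(right, 1)): x=3 y=-4 heading=south
step 2 (arc(right, 1)): x=2 y=-5 heading=west
no rival 2-sequence matches.

arc(right, 1), arc(right, 1)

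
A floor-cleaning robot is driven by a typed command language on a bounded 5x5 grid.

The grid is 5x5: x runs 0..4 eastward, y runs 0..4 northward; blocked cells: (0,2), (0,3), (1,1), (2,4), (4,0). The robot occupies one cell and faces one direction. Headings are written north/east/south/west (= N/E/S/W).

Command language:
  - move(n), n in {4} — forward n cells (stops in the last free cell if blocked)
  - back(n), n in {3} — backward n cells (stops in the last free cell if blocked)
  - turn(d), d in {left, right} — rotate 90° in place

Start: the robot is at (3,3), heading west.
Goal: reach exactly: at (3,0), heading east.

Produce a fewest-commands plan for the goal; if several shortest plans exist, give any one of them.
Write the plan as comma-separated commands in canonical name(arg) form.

turn(right), back(3), turn(right)

from: at (3,3), heading west
1. turn(right) → at (3,3), heading north
2. back(3) → at (3,0), heading north
3. turn(right) → at (3,0), heading east
minimal: 3 command(s), checked below 3.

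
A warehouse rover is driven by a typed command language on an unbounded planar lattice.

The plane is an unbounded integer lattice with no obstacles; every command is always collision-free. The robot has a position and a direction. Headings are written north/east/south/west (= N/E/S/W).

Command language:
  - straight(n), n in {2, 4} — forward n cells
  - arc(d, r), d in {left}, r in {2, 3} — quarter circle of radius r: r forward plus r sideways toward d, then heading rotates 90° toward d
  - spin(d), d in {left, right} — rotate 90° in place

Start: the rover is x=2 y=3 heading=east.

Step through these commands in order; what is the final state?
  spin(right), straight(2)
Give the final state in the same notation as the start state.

x=2 y=1 heading=south

t0: x=2 y=3 heading=east
step 1 (spin(right)): x=2 y=3 heading=south
step 2 (straight(2)): x=2 y=1 heading=south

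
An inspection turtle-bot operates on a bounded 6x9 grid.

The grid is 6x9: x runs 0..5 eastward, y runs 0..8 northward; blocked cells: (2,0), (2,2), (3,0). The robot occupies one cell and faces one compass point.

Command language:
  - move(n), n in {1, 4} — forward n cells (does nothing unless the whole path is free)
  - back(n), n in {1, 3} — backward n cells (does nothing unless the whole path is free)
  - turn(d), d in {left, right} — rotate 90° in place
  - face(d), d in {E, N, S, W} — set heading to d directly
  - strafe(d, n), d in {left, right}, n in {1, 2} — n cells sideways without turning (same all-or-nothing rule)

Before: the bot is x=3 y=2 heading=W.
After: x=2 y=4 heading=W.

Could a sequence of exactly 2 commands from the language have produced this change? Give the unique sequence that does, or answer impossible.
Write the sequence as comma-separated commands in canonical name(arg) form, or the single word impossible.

strafe(right, 2), move(1)

key: still facing W at the end — nothing in the sequence rotates
initial: x=3 y=2 heading=W
1. strafe(right, 2) → x=3 y=4 heading=W
2. move(1) → x=2 y=4 heading=W
no other 2-command option fits: unique.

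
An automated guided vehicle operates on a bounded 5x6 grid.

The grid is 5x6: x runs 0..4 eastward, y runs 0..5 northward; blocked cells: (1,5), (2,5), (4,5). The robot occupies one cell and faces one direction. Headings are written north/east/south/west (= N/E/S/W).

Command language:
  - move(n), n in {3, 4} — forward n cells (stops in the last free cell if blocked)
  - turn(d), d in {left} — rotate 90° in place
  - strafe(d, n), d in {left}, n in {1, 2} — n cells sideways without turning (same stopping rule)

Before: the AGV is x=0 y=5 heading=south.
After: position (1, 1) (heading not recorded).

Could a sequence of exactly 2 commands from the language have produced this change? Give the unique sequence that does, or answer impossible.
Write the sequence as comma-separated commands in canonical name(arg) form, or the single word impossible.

move(4), strafe(left, 1)

key: running strafe(left, 1) before move(4) would end elsewhere — order is forced
begin: x=0 y=5 heading=south
step 1 (move(4)): x=0 y=1 heading=south
step 2 (strafe(left, 1)): x=1 y=1 heading=south
uniquely the one of 25 2-step routes that fits.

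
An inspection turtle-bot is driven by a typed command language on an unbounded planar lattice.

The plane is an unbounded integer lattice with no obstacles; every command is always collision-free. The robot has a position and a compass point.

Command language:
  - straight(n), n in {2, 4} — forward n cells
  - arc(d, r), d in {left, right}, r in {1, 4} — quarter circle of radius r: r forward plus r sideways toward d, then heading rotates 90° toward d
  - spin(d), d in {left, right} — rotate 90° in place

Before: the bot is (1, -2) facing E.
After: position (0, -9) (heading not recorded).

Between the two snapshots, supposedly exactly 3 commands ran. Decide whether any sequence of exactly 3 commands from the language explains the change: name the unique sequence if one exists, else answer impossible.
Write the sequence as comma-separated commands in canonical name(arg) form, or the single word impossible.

key: running arc(right, 1) before arc(right, 4) would end elsewhere — order is forced
from: (1, -2) facing E
t=1 arc(right, 4) ⇒ (5, -6) facing S
t=2 arc(right, 4) ⇒ (1, -10) facing W
t=3 arc(right, 1) ⇒ (0, -9) facing N
no rival 3-sequence matches.

arc(right, 4), arc(right, 4), arc(right, 1)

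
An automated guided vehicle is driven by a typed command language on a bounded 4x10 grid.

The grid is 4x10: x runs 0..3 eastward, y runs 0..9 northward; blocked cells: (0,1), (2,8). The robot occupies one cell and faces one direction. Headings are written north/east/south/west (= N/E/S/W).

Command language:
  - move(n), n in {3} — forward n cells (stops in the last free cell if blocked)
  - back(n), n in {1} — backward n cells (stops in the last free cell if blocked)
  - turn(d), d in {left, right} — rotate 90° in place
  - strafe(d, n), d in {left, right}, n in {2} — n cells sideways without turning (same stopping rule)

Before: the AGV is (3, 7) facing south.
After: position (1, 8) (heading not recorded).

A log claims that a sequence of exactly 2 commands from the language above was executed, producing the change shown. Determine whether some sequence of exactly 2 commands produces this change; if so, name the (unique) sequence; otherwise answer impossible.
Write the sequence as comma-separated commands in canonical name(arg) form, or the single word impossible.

key: order matters: swapping strafe(right, 2) and back(1) lands elsewhere
begin: (3, 7) facing south
[1] after strafe(right, 2): (1, 7) facing south
[2] after back(1): (1, 8) facing south
no other 2-command option fits: unique.

strafe(right, 2), back(1)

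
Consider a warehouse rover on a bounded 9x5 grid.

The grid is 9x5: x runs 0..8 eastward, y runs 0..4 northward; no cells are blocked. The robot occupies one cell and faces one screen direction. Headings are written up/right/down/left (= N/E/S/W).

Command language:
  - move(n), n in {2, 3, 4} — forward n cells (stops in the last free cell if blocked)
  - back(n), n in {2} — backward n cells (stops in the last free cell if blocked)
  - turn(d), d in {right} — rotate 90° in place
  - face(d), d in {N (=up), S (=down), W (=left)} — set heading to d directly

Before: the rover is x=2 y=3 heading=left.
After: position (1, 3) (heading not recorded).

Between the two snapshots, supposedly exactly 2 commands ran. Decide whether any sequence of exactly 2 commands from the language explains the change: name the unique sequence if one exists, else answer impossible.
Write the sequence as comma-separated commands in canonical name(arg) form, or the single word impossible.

back(2), move(3)

key: order matters: swapping back(2) and move(3) lands elsewhere
begin: x=2 y=3 heading=left
step 1 (back(2)): x=4 y=3 heading=left
step 2 (move(3)): x=1 y=3 heading=left
uniquely the one of 64 2-step routes that fits.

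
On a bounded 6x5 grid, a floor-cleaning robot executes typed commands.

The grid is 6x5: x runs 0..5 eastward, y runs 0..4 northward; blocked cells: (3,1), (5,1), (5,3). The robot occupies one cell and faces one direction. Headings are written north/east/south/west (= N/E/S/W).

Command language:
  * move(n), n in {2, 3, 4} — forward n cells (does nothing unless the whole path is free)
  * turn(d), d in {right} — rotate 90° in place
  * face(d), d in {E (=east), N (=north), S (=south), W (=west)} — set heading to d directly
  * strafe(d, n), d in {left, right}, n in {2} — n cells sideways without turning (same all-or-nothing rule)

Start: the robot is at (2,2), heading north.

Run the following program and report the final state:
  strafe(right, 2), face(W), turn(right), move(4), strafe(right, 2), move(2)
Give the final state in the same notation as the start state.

at (4,4), heading north

from: at (2,2), heading north
1. strafe(right, 2) → at (4,2), heading north
2. face(W) → at (4,2), heading west
3. turn(right) → at (4,2), heading north
4. move(4) → at (4,2), heading north
5. strafe(right, 2) → at (4,2), heading north
6. move(2) → at (4,4), heading north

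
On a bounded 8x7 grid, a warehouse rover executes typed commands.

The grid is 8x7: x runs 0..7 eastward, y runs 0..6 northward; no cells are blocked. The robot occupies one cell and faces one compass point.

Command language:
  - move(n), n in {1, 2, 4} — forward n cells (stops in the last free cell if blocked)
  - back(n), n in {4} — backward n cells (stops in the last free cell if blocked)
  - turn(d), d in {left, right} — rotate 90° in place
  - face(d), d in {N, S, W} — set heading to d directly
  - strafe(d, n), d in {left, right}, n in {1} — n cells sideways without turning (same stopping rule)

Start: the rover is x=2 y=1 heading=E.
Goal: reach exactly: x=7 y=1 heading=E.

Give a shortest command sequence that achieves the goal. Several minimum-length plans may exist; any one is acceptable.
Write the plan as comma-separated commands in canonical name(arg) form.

t0: x=2 y=1 heading=E
1. move(2) → x=4 y=1 heading=E
2. move(4) → x=7 y=1 heading=E
shorter routes all fall short; 2 is best.

move(2), move(4)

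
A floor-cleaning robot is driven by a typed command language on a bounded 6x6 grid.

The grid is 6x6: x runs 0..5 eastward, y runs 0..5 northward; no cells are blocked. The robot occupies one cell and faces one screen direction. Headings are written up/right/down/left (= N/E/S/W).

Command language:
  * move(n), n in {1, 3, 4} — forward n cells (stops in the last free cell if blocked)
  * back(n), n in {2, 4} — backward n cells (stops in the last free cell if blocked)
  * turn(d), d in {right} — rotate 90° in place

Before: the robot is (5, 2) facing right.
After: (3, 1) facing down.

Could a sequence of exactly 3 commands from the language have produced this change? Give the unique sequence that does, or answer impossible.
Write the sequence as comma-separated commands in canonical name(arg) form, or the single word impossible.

key: running move(1) before back(2) would end elsewhere — order is forced
from: (5, 2) facing right
step 1 (back(2)): (3, 2) facing right
step 2 (turn(right)): (3, 2) facing down
step 3 (move(1)): (3, 1) facing down
all 216 alternatives checked — unique.

back(2), turn(right), move(1)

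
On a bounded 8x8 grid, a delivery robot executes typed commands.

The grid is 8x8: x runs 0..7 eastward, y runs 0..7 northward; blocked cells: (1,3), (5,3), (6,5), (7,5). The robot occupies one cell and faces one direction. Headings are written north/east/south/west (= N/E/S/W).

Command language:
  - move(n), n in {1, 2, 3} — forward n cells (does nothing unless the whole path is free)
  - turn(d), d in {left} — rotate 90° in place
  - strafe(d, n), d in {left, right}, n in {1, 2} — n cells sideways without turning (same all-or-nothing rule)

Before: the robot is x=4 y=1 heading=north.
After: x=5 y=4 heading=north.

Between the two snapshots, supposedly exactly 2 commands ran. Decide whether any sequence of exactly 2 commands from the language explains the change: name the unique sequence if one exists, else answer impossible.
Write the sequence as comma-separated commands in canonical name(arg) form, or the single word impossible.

key: heading stays N — no command in the sequence turns
t0: x=4 y=1 heading=north
[1] after move(3): x=4 y=4 heading=north
[2] after strafe(right, 1): x=5 y=4 heading=north
all 64 alternatives checked — unique.

move(3), strafe(right, 1)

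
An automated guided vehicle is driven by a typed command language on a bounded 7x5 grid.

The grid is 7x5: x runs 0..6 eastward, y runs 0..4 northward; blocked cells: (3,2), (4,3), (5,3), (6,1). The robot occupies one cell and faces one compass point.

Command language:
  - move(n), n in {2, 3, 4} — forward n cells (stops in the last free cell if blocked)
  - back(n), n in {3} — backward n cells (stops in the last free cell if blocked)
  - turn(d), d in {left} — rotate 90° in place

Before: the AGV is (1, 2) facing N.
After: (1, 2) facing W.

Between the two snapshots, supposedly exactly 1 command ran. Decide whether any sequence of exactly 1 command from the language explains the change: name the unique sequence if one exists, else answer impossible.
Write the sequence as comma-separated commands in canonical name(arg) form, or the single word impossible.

key: parked at (1,2) the whole time — nothing moves the robot
start: (1, 2) facing N
t=1 turn(left) ⇒ (1, 2) facing W
all 5 alternatives checked — unique.

turn(left)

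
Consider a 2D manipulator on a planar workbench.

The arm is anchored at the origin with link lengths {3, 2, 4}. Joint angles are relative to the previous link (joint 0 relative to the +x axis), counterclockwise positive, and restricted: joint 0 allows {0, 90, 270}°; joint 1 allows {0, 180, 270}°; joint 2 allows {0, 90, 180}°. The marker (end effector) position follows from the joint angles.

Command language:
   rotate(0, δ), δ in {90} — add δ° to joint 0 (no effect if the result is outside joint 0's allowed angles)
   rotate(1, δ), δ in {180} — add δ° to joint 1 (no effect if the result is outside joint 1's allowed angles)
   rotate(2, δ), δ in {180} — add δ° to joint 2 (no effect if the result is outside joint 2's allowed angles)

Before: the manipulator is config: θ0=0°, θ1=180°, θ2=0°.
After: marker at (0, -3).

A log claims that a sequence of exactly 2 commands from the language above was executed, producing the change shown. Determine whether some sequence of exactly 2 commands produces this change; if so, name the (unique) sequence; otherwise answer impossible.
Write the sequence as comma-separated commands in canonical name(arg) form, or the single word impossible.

rotate(0, 90), rotate(0, 90)

t0: config: θ0=0°, θ1=180°, θ2=0°
t=1 rotate(0, 90) ⇒ config: θ0=90°, θ1=180°, θ2=0°
t=2 rotate(0, 90) ⇒ config: θ0=90°, θ1=180°, θ2=0°
all 9 alternatives checked — unique.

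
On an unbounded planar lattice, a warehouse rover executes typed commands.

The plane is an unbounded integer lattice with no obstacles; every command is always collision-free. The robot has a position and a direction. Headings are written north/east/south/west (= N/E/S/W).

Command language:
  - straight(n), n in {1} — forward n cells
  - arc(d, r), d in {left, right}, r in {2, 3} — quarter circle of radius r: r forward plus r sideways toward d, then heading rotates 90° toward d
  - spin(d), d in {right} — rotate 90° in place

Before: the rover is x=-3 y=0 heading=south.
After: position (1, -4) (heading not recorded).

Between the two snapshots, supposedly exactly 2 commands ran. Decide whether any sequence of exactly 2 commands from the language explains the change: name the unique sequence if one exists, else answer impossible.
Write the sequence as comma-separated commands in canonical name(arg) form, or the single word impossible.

key: running arc(right, 2) before arc(left, 2) would end elsewhere — order is forced
start: x=-3 y=0 heading=south
step 1 (arc(left, 2)): x=-1 y=-2 heading=east
step 2 (arc(right, 2)): x=1 y=-4 heading=south
all 36 alternatives checked — unique.

arc(left, 2), arc(right, 2)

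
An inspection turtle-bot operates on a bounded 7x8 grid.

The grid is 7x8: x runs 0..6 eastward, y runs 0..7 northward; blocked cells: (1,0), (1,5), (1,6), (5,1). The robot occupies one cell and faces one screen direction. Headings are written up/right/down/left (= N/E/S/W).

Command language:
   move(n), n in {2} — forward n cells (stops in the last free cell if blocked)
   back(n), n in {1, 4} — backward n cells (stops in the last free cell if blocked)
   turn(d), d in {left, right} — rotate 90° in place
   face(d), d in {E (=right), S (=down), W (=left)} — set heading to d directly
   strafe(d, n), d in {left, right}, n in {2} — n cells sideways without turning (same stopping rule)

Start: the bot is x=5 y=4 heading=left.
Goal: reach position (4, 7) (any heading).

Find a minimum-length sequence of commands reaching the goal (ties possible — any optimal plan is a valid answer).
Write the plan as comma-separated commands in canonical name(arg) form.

move(2), strafe(right, 2), strafe(right, 2), back(1)

t0: x=5 y=4 heading=left
t=1 move(2) ⇒ x=3 y=4 heading=left
t=2 strafe(right, 2) ⇒ x=3 y=6 heading=left
t=3 strafe(right, 2) ⇒ x=3 y=7 heading=left
t=4 back(1) ⇒ x=4 y=7 heading=left
nothing shorter than 4 reaches the goal.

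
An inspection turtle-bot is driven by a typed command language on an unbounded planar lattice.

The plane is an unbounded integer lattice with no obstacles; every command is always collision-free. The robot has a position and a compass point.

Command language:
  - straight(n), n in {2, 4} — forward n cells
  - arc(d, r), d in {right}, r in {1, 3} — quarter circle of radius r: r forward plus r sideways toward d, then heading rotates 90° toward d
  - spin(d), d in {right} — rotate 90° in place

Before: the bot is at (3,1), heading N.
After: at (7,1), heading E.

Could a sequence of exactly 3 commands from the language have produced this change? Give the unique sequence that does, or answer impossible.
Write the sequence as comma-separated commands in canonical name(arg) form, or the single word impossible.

spin(right), straight(2), straight(2)

key: order matters: swapping spin(right) and straight(2) lands elsewhere
begin: at (3,1), heading N
step 1 (spin(right)): at (3,1), heading E
step 2 (straight(2)): at (5,1), heading E
step 3 (straight(2)): at (7,1), heading E
no other 3-command option fits: unique.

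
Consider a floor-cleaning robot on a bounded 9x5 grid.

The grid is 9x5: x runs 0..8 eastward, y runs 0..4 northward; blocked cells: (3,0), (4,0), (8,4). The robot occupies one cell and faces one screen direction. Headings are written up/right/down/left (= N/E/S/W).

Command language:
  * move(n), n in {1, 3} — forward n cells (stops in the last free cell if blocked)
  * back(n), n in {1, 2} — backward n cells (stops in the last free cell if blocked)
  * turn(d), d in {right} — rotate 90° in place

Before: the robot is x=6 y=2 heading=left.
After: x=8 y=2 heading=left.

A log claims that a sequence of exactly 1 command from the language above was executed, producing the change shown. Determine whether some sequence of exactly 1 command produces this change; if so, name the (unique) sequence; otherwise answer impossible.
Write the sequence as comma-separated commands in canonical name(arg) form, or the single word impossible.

key: still facing W — the one step turns nothing
begin: x=6 y=2 heading=left
1. back(2) → x=8 y=2 heading=left
uniquely the one of 5 1-step routes that fits.

back(2)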